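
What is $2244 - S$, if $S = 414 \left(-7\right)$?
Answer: $5142$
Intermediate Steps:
$S = -2898$
$2244 - S = 2244 - -2898 = 2244 + 2898 = 5142$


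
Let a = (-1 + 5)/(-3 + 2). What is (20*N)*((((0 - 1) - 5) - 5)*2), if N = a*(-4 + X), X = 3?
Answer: -1760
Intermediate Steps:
a = -4 (a = 4/(-1) = 4*(-1) = -4)
N = 4 (N = -4*(-4 + 3) = -4*(-1) = 4)
(20*N)*((((0 - 1) - 5) - 5)*2) = (20*4)*((((0 - 1) - 5) - 5)*2) = 80*(((-1 - 5) - 5)*2) = 80*((-6 - 5)*2) = 80*(-11*2) = 80*(-22) = -1760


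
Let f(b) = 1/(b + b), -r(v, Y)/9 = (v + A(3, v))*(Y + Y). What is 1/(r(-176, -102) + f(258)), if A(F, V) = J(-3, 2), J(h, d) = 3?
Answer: -516/163896047 ≈ -3.1483e-6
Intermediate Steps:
A(F, V) = 3
r(v, Y) = -18*Y*(3 + v) (r(v, Y) = -9*(v + 3)*(Y + Y) = -9*(3 + v)*2*Y = -18*Y*(3 + v))
f(b) = 1/(2*b)
1/(r(-176, -102) + f(258)) = 1/(-18*(-102)*(3 - 176) + (½)/258) = 1/(-18*(-102)*(-173) + (½)*(1/258)) = 1/(-317628 + 1/516) = 1/(-163896047/516) = -516/163896047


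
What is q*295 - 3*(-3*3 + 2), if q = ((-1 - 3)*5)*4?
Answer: -23579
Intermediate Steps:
q = -80 (q = -4*5*4 = -20*4 = -80)
q*295 - 3*(-3*3 + 2) = -80*295 - 3*(-3*3 + 2) = -23600 - 3*(-9 + 2) = -23600 - 3*(-7) = -23600 + 21 = -23579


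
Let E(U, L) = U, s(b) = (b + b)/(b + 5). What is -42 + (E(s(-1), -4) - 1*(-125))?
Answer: 165/2 ≈ 82.500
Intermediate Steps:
s(b) = 2*b/(5 + b) (s(b) = (2*b)/(5 + b) = 2*b/(5 + b))
-42 + (E(s(-1), -4) - 1*(-125)) = -42 + (2*(-1)/(5 - 1) - 1*(-125)) = -42 + (2*(-1)/4 + 125) = -42 + (2*(-1)*(¼) + 125) = -42 + (-½ + 125) = -42 + 249/2 = 165/2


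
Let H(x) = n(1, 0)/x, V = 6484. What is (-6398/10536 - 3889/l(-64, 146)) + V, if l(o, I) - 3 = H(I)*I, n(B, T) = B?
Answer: 7258175/1317 ≈ 5511.1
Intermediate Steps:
H(x) = 1/x
l(o, I) = 4 (l(o, I) = 3 + I/I = 3 + 1 = 4)
(-6398/10536 - 3889/l(-64, 146)) + V = (-6398/10536 - 3889/4) + 6484 = (-6398*1/10536 - 3889*¼) + 6484 = (-3199/5268 - 3889/4) + 6484 = -1281253/1317 + 6484 = 7258175/1317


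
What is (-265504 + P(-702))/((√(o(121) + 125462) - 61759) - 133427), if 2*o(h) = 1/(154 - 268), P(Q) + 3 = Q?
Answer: 11846941531272/8686218402553 + 532418*√1630504095/8686218402553 ≈ 1.3664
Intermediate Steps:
P(Q) = -3 + Q
o(h) = -1/228 (o(h) = 1/(2*(154 - 268)) = (½)/(-114) = (½)*(-1/114) = -1/228)
(-265504 + P(-702))/((√(o(121) + 125462) - 61759) - 133427) = (-265504 + (-3 - 702))/((√(-1/228 + 125462) - 61759) - 133427) = (-265504 - 705)/((√(28605335/228) - 61759) - 133427) = -266209/((√1630504095/114 - 61759) - 133427) = -266209/((-61759 + √1630504095/114) - 133427) = -266209/(-195186 + √1630504095/114)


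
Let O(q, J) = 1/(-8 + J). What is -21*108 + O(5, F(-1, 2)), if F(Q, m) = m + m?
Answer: -9073/4 ≈ -2268.3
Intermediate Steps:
F(Q, m) = 2*m
-21*108 + O(5, F(-1, 2)) = -21*108 + 1/(-8 + 2*2) = -2268 + 1/(-8 + 4) = -2268 + 1/(-4) = -2268 - ¼ = -9073/4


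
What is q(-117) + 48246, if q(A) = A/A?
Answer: 48247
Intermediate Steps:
q(A) = 1
q(-117) + 48246 = 1 + 48246 = 48247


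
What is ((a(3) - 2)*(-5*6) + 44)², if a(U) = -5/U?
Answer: 23716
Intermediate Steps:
((a(3) - 2)*(-5*6) + 44)² = ((-5/3 - 2)*(-5*6) + 44)² = ((-5*⅓ - 2)*(-30) + 44)² = ((-5/3 - 2)*(-30) + 44)² = (-11/3*(-30) + 44)² = (110 + 44)² = 154² = 23716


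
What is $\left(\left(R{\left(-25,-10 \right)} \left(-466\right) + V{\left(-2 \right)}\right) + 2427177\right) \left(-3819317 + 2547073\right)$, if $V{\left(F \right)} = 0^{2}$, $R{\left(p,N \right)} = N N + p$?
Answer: $-3043496447388$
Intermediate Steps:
$R{\left(p,N \right)} = p + N^{2}$ ($R{\left(p,N \right)} = N^{2} + p = p + N^{2}$)
$V{\left(F \right)} = 0$
$\left(\left(R{\left(-25,-10 \right)} \left(-466\right) + V{\left(-2 \right)}\right) + 2427177\right) \left(-3819317 + 2547073\right) = \left(\left(\left(-25 + \left(-10\right)^{2}\right) \left(-466\right) + 0\right) + 2427177\right) \left(-3819317 + 2547073\right) = \left(\left(\left(-25 + 100\right) \left(-466\right) + 0\right) + 2427177\right) \left(-1272244\right) = \left(\left(75 \left(-466\right) + 0\right) + 2427177\right) \left(-1272244\right) = \left(\left(-34950 + 0\right) + 2427177\right) \left(-1272244\right) = \left(-34950 + 2427177\right) \left(-1272244\right) = 2392227 \left(-1272244\right) = -3043496447388$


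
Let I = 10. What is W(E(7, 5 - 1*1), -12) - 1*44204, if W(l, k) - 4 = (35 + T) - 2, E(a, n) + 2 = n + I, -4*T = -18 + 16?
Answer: -88333/2 ≈ -44167.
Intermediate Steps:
T = ½ (T = -(-18 + 16)/4 = -¼*(-2) = ½ ≈ 0.50000)
E(a, n) = 8 + n (E(a, n) = -2 + (n + 10) = -2 + (10 + n) = 8 + n)
W(l, k) = 75/2 (W(l, k) = 4 + ((35 + ½) - 2) = 4 + (71/2 - 2) = 4 + 67/2 = 75/2)
W(E(7, 5 - 1*1), -12) - 1*44204 = 75/2 - 1*44204 = 75/2 - 44204 = -88333/2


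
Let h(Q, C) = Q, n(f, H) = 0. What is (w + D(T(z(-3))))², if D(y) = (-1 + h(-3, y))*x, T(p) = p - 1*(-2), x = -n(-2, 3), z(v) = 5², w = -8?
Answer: 64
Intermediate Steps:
z(v) = 25
x = 0 (x = -1*0 = 0)
T(p) = 2 + p (T(p) = p + 2 = 2 + p)
D(y) = 0 (D(y) = (-1 - 3)*0 = -4*0 = 0)
(w + D(T(z(-3))))² = (-8 + 0)² = (-8)² = 64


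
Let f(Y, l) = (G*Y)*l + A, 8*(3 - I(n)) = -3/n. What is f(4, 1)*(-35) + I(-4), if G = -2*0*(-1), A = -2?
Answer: 2333/32 ≈ 72.906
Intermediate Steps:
G = 0 (G = 0*(-1) = 0)
I(n) = 3 + 3/(8*n) (I(n) = 3 - (-3)/(8*n) = 3 + 3/(8*n))
f(Y, l) = -2 (f(Y, l) = (0*Y)*l - 2 = 0*l - 2 = 0 - 2 = -2)
f(4, 1)*(-35) + I(-4) = -2*(-35) + (3 + (3/8)/(-4)) = 70 + (3 + (3/8)*(-¼)) = 70 + (3 - 3/32) = 70 + 93/32 = 2333/32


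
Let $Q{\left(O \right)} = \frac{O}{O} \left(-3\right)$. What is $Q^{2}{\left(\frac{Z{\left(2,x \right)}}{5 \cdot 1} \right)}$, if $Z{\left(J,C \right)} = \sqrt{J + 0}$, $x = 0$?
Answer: $9$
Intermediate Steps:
$Z{\left(J,C \right)} = \sqrt{J}$
$Q{\left(O \right)} = -3$ ($Q{\left(O \right)} = 1 \left(-3\right) = -3$)
$Q^{2}{\left(\frac{Z{\left(2,x \right)}}{5 \cdot 1} \right)} = \left(-3\right)^{2} = 9$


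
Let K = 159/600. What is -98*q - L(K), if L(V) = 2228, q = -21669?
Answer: 2121334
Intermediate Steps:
K = 53/200 (K = 159*(1/600) = 53/200 ≈ 0.26500)
-98*q - L(K) = -98*(-21669) - 1*2228 = 2123562 - 2228 = 2121334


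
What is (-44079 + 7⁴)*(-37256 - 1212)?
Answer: 1603269304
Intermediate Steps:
(-44079 + 7⁴)*(-37256 - 1212) = (-44079 + 2401)*(-38468) = -41678*(-38468) = 1603269304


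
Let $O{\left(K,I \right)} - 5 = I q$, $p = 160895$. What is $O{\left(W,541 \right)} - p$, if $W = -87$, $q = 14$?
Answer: $-153316$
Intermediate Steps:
$O{\left(K,I \right)} = 5 + 14 I$ ($O{\left(K,I \right)} = 5 + I 14 = 5 + 14 I$)
$O{\left(W,541 \right)} - p = \left(5 + 14 \cdot 541\right) - 160895 = \left(5 + 7574\right) - 160895 = 7579 - 160895 = -153316$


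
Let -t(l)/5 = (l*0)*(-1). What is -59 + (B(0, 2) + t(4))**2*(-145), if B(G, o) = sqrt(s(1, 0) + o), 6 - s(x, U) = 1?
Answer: -1074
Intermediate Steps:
t(l) = 0 (t(l) = -5*l*0*(-1) = -0*(-1) = -5*0 = 0)
s(x, U) = 5 (s(x, U) = 6 - 1*1 = 6 - 1 = 5)
B(G, o) = sqrt(5 + o)
-59 + (B(0, 2) + t(4))**2*(-145) = -59 + (sqrt(5 + 2) + 0)**2*(-145) = -59 + (sqrt(7) + 0)**2*(-145) = -59 + (sqrt(7))**2*(-145) = -59 + 7*(-145) = -59 - 1015 = -1074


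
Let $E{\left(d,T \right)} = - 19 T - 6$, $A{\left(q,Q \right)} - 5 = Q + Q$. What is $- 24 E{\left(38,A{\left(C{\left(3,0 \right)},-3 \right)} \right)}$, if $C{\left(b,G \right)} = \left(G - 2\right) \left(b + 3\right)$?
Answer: $-312$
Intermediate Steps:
$C{\left(b,G \right)} = \left(-2 + G\right) \left(3 + b\right)$
$A{\left(q,Q \right)} = 5 + 2 Q$ ($A{\left(q,Q \right)} = 5 + \left(Q + Q\right) = 5 + 2 Q$)
$E{\left(d,T \right)} = -6 - 19 T$ ($E{\left(d,T \right)} = - 19 T - 6 = -6 - 19 T$)
$- 24 E{\left(38,A{\left(C{\left(3,0 \right)},-3 \right)} \right)} = - 24 \left(-6 - 19 \left(5 + 2 \left(-3\right)\right)\right) = - 24 \left(-6 - 19 \left(5 - 6\right)\right) = - 24 \left(-6 - -19\right) = - 24 \left(-6 + 19\right) = \left(-24\right) 13 = -312$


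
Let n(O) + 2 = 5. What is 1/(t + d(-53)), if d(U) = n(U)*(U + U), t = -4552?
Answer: -1/4870 ≈ -0.00020534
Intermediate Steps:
n(O) = 3 (n(O) = -2 + 5 = 3)
d(U) = 6*U (d(U) = 3*(U + U) = 3*(2*U) = 6*U)
1/(t + d(-53)) = 1/(-4552 + 6*(-53)) = 1/(-4552 - 318) = 1/(-4870) = -1/4870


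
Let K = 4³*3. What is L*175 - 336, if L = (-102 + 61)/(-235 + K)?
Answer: -7273/43 ≈ -169.14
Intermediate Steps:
K = 192 (K = 64*3 = 192)
L = 41/43 (L = (-102 + 61)/(-235 + 192) = -41/(-43) = -41*(-1/43) = 41/43 ≈ 0.95349)
L*175 - 336 = (41/43)*175 - 336 = 7175/43 - 336 = -7273/43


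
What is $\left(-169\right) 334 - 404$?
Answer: $-56850$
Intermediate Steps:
$\left(-169\right) 334 - 404 = -56446 - 404 = -56850$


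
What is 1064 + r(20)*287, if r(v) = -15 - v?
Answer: -8981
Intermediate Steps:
1064 + r(20)*287 = 1064 + (-15 - 1*20)*287 = 1064 + (-15 - 20)*287 = 1064 - 35*287 = 1064 - 10045 = -8981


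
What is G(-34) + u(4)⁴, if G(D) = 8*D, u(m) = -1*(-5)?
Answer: 353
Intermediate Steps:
u(m) = 5
G(-34) + u(4)⁴ = 8*(-34) + 5⁴ = -272 + 625 = 353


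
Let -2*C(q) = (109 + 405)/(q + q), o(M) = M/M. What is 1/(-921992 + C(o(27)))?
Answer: -2/1844241 ≈ -1.0845e-6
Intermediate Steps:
o(M) = 1
C(q) = -257/(2*q) (C(q) = -(109 + 405)/(2*(q + q)) = -257/(2*q))
1/(-921992 + C(o(27))) = 1/(-921992 - 257/2/1) = 1/(-921992 - 257/2*1) = 1/(-921992 - 257/2) = 1/(-1844241/2) = -2/1844241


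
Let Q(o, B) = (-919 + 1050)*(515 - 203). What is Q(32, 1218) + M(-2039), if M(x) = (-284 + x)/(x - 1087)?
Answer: 127768195/3126 ≈ 40873.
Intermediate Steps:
M(x) = (-284 + x)/(-1087 + x)
Q(o, B) = 40872 (Q(o, B) = 131*312 = 40872)
Q(32, 1218) + M(-2039) = 40872 + (-284 - 2039)/(-1087 - 2039) = 40872 - 2323/(-3126) = 40872 - 1/3126*(-2323) = 40872 + 2323/3126 = 127768195/3126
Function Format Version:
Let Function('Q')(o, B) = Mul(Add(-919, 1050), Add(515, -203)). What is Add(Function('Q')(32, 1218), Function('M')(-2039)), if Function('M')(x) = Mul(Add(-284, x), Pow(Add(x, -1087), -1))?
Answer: Rational(127768195, 3126) ≈ 40873.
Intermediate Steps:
Function('M')(x) = Mul(Pow(Add(-1087, x), -1), Add(-284, x)) (Function('M')(x) = Mul(Add(-284, x), Pow(Add(-1087, x), -1)) = Mul(Pow(Add(-1087, x), -1), Add(-284, x)))
Function('Q')(o, B) = 40872 (Function('Q')(o, B) = Mul(131, 312) = 40872)
Add(Function('Q')(32, 1218), Function('M')(-2039)) = Add(40872, Mul(Pow(Add(-1087, -2039), -1), Add(-284, -2039))) = Add(40872, Mul(Pow(-3126, -1), -2323)) = Add(40872, Mul(Rational(-1, 3126), -2323)) = Add(40872, Rational(2323, 3126)) = Rational(127768195, 3126)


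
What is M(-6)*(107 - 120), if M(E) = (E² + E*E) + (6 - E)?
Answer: -1092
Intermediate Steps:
M(E) = 6 - E + 2*E² (M(E) = (E² + E²) + (6 - E) = 2*E² + (6 - E) = 6 - E + 2*E²)
M(-6)*(107 - 120) = (6 - 1*(-6) + 2*(-6)²)*(107 - 120) = (6 + 6 + 2*36)*(-13) = (6 + 6 + 72)*(-13) = 84*(-13) = -1092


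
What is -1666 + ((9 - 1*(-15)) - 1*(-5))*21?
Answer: -1057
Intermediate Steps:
-1666 + ((9 - 1*(-15)) - 1*(-5))*21 = -1666 + ((9 + 15) + 5)*21 = -1666 + (24 + 5)*21 = -1666 + 29*21 = -1666 + 609 = -1057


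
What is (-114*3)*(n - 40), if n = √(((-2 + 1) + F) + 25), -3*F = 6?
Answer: 13680 - 342*√22 ≈ 12076.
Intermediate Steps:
F = -2 (F = -⅓*6 = -2)
n = √22 (n = √(((-2 + 1) - 2) + 25) = √((-1 - 2) + 25) = √(-3 + 25) = √22 ≈ 4.6904)
(-114*3)*(n - 40) = (-114*3)*(√22 - 40) = (-19*18)*(-40 + √22) = -342*(-40 + √22) = 13680 - 342*√22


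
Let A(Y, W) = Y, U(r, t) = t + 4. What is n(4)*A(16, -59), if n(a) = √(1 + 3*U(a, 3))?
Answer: 16*√22 ≈ 75.047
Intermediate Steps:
U(r, t) = 4 + t
n(a) = √22 (n(a) = √(1 + 3*(4 + 3)) = √(1 + 3*7) = √(1 + 21) = √22)
n(4)*A(16, -59) = √22*16 = 16*√22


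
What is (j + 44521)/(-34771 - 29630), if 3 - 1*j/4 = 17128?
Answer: 7993/21467 ≈ 0.37234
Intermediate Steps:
j = -68500 (j = 12 - 4*17128 = 12 - 68512 = -68500)
(j + 44521)/(-34771 - 29630) = (-68500 + 44521)/(-34771 - 29630) = -23979/(-64401) = -23979*(-1/64401) = 7993/21467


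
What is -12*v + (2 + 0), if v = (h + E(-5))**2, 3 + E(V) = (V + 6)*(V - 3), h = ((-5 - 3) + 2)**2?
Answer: -7498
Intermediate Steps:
h = 36 (h = (-8 + 2)**2 = (-6)**2 = 36)
E(V) = -3 + (-3 + V)*(6 + V) (E(V) = -3 + (V + 6)*(V - 3) = -3 + (6 + V)*(-3 + V) = -3 + (-3 + V)*(6 + V))
v = 625 (v = (36 + (-21 + (-5)**2 + 3*(-5)))**2 = (36 + (-21 + 25 - 15))**2 = (36 - 11)**2 = 25**2 = 625)
-12*v + (2 + 0) = -12*625 + (2 + 0) = -7500 + 2 = -7498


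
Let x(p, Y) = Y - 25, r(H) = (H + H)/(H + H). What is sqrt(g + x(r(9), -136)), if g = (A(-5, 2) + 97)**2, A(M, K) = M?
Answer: 19*sqrt(23) ≈ 91.121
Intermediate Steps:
r(H) = 1 (r(H) = (2*H)/((2*H)) = (2*H)*(1/(2*H)) = 1)
x(p, Y) = -25 + Y
g = 8464 (g = (-5 + 97)**2 = 92**2 = 8464)
sqrt(g + x(r(9), -136)) = sqrt(8464 + (-25 - 136)) = sqrt(8464 - 161) = sqrt(8303) = 19*sqrt(23)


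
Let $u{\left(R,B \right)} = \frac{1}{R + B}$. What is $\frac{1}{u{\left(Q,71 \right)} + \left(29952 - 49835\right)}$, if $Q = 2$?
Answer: $- \frac{73}{1451458} \approx -5.0294 \cdot 10^{-5}$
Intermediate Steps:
$u{\left(R,B \right)} = \frac{1}{B + R}$
$\frac{1}{u{\left(Q,71 \right)} + \left(29952 - 49835\right)} = \frac{1}{\frac{1}{71 + 2} + \left(29952 - 49835\right)} = \frac{1}{\frac{1}{73} - 19883} = \frac{1}{- \frac{1451458}{73}} = - \frac{73}{1451458}$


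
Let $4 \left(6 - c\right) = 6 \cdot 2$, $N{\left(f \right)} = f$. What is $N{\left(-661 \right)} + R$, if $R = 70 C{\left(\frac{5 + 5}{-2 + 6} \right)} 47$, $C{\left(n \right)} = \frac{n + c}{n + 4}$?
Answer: $\frac{27597}{13} \approx 2122.8$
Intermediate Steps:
$c = 3$ ($c = 6 - \frac{6 \cdot 2}{4} = 6 - 3 = 3$)
$C{\left(n \right)} = \frac{3 + n}{4 + n}$ ($C{\left(n \right)} = \frac{n + 3}{n + 4} = \frac{3 + n}{4 + n}$)
$R = \frac{36190}{13}$ ($R = 70 \frac{3 + \frac{5 + 5}{-2 + 6}}{4 + \frac{5 + 5}{-2 + 6}} \cdot 47 = 70 \frac{3 + \frac{10}{4}}{4 + \frac{10}{4}} \cdot 47 = 70 \frac{3 + 10 \cdot \frac{1}{4}}{4 + 10 \cdot \frac{1}{4}} \cdot 47 = 70 \frac{3 + \frac{5}{2}}{4 + \frac{5}{2}} \cdot 47 = 70 \frac{1}{\frac{13}{2}} \cdot \frac{11}{2} \cdot 47 = 70 \cdot \frac{2}{13} \cdot \frac{11}{2} \cdot 47 = 70 \cdot \frac{11}{13} \cdot 47 = \frac{770}{13} \cdot 47 = \frac{36190}{13} \approx 2783.8$)
$N{\left(-661 \right)} + R = -661 + \frac{36190}{13} = \frac{27597}{13}$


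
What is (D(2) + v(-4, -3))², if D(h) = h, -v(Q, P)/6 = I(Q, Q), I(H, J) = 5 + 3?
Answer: 2116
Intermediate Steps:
I(H, J) = 8
v(Q, P) = -48 (v(Q, P) = -6*8 = -48)
(D(2) + v(-4, -3))² = (2 - 48)² = (-46)² = 2116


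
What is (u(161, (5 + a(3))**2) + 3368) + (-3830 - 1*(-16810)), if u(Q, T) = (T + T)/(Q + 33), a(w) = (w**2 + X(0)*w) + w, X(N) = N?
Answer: 1586045/97 ≈ 16351.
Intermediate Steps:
a(w) = w + w**2 (a(w) = (w**2 + 0*w) + w = (w**2 + 0) + w = w**2 + w = w + w**2)
u(Q, T) = 2*T/(33 + Q) (u(Q, T) = (2*T)/(33 + Q) = 2*T/(33 + Q))
(u(161, (5 + a(3))**2) + 3368) + (-3830 - 1*(-16810)) = (2*(5 + 3*(1 + 3))**2/(33 + 161) + 3368) + (-3830 - 1*(-16810)) = (2*(5 + 3*4)**2/194 + 3368) + (-3830 + 16810) = (2*(5 + 12)**2*(1/194) + 3368) + 12980 = (2*17**2*(1/194) + 3368) + 12980 = (2*289*(1/194) + 3368) + 12980 = (289/97 + 3368) + 12980 = 326985/97 + 12980 = 1586045/97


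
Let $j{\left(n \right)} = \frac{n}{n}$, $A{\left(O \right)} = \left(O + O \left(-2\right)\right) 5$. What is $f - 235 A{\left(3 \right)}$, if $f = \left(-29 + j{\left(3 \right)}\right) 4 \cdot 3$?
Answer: $3189$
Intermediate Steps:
$A{\left(O \right)} = - 5 O$ ($A{\left(O \right)} = \left(O - 2 O\right) 5 = - O 5 = - 5 O$)
$j{\left(n \right)} = 1$
$f = -336$ ($f = \left(-29 + 1\right) 4 \cdot 3 = \left(-28\right) 12 = -336$)
$f - 235 A{\left(3 \right)} = -336 - 235 \left(\left(-5\right) 3\right) = -336 - -3525 = -336 + 3525 = 3189$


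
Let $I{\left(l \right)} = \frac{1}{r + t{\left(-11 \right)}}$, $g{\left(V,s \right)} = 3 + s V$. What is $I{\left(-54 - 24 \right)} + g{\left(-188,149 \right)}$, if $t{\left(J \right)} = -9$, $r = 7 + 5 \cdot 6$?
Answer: $- \frac{784251}{28} \approx -28009.0$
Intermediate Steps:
$r = 37$ ($r = 7 + 30 = 37$)
$g{\left(V,s \right)} = 3 + V s$
$I{\left(l \right)} = \frac{1}{28}$ ($I{\left(l \right)} = \frac{1}{37 - 9} = \frac{1}{28}$)
$I{\left(-54 - 24 \right)} + g{\left(-188,149 \right)} = \frac{1}{28} + \left(3 - 28012\right) = \frac{1}{28} - 28009 = - \frac{784251}{28}$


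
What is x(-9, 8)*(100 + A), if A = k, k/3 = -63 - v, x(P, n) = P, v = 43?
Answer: 1962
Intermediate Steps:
k = -318 (k = 3*(-63 - 1*43) = 3*(-63 - 43) = 3*(-106) = -318)
A = -318
x(-9, 8)*(100 + A) = -9*(100 - 318) = -9*(-218) = 1962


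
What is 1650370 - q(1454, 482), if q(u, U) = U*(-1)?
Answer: 1650852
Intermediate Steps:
q(u, U) = -U
1650370 - q(1454, 482) = 1650370 - (-1)*482 = 1650370 - 1*(-482) = 1650370 + 482 = 1650852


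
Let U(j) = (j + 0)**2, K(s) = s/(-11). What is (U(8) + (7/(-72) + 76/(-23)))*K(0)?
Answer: 0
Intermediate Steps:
K(s) = -s/11 (K(s) = s*(-1/11) = -s/11)
U(j) = j**2
(U(8) + (7/(-72) + 76/(-23)))*K(0) = (8**2 + (7/(-72) + 76/(-23)))*(-1/11*0) = (64 + (7*(-1/72) + 76*(-1/23)))*0 = (64 + (-7/72 - 76/23))*0 = (64 - 5633/1656)*0 = (100351/1656)*0 = 0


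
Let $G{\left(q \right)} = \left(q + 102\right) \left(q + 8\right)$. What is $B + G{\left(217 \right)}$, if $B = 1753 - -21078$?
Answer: $94606$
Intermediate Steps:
$G{\left(q \right)} = \left(8 + q\right) \left(102 + q\right)$ ($G{\left(q \right)} = \left(102 + q\right) \left(8 + q\right) = \left(8 + q\right) \left(102 + q\right)$)
$B = 22831$ ($B = 1753 + 21078 = 22831$)
$B + G{\left(217 \right)} = 22831 + \left(816 + 217^{2} + 110 \cdot 217\right) = 22831 + \left(816 + 47089 + 23870\right) = 22831 + 71775 = 94606$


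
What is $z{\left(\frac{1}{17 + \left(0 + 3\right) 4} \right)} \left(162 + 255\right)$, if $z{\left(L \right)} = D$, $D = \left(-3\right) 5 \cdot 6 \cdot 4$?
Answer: $-150120$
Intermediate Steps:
$D = -360$ ($D = \left(-15\right) 6 \cdot 4 = \left(-90\right) 4 = -360$)
$z{\left(L \right)} = -360$
$z{\left(\frac{1}{17 + \left(0 + 3\right) 4} \right)} \left(162 + 255\right) = - 360 \left(162 + 255\right) = \left(-360\right) 417 = -150120$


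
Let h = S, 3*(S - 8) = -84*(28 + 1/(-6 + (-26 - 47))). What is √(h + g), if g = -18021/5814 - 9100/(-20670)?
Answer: I*√51246384976891158/8114406 ≈ 27.898*I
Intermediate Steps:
S = -61276/79 (S = 8 + (-84*(28 + 1/(-6 + (-26 - 47))))/3 = 8 + (-84*(28 + 1/(-6 - 73)))/3 = 8 + (-84*(28 + 1/(-79)))/3 = 8 + (-84*(28 - 1/79))/3 = 8 + (-84*2211/79)/3 = 8 + (⅓)*(-185724/79) = 8 - 61908/79 = -61276/79 ≈ -775.65)
h = -61276/79 ≈ -775.65
g = -273151/102714 (g = -18021*1/5814 - 9100*(-1/20670) = -6007/1938 + 70/159 = -273151/102714 ≈ -2.6593)
√(h + g) = √(-61276/79 - 273151/102714) = √(-6315481993/8114406) = I*√51246384976891158/8114406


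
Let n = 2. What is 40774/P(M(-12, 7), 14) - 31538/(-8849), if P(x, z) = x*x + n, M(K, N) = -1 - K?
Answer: 364688300/1088427 ≈ 335.06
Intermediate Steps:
P(x, z) = 2 + x² (P(x, z) = x*x + 2 = x² + 2 = 2 + x²)
40774/P(M(-12, 7), 14) - 31538/(-8849) = 40774/(2 + (-1 - 1*(-12))²) - 31538/(-8849) = 40774/(2 + (-1 + 12)²) - 31538*(-1/8849) = 40774/(2 + 11²) + 31538/8849 = 40774/(2 + 121) + 31538/8849 = 40774/123 + 31538/8849 = 364688300/1088427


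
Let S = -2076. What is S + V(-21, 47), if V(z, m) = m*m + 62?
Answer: 195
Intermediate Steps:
V(z, m) = 62 + m**2 (V(z, m) = m**2 + 62 = 62 + m**2)
S + V(-21, 47) = -2076 + (62 + 47**2) = -2076 + (62 + 2209) = -2076 + 2271 = 195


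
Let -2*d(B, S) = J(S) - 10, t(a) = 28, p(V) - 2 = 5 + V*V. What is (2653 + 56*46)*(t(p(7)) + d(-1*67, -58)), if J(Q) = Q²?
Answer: -8622621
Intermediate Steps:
p(V) = 7 + V² (p(V) = 2 + (5 + V*V) = 2 + (5 + V²) = 7 + V²)
d(B, S) = 5 - S²/2 (d(B, S) = -(S² - 10)/2 = -(-10 + S²)/2 = 5 - S²/2)
(2653 + 56*46)*(t(p(7)) + d(-1*67, -58)) = (2653 + 56*46)*(28 + (5 - ½*(-58)²)) = (2653 + 2576)*(28 + (5 - ½*3364)) = 5229*(28 + (5 - 1682)) = 5229*(28 - 1677) = 5229*(-1649) = -8622621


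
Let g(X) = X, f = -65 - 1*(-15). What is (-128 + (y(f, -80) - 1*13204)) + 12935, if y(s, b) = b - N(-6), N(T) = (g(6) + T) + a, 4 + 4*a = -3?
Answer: -1901/4 ≈ -475.25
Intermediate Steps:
a = -7/4 (a = -1 + (¼)*(-3) = -1 - ¾ = -7/4 ≈ -1.7500)
f = -50 (f = -65 + 15 = -50)
N(T) = 17/4 + T (N(T) = (6 + T) - 7/4 = 17/4 + T)
y(s, b) = 7/4 + b (y(s, b) = b - (17/4 - 6) = b - 1*(-7/4) = b + 7/4 = 7/4 + b)
(-128 + (y(f, -80) - 1*13204)) + 12935 = (-128 + ((7/4 - 80) - 1*13204)) + 12935 = (-128 + (-313/4 - 13204)) + 12935 = (-128 - 53129/4) + 12935 = -53641/4 + 12935 = -1901/4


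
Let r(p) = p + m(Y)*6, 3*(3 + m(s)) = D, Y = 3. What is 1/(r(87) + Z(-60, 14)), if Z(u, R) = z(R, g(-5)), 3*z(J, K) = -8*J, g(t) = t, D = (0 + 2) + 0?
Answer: 3/107 ≈ 0.028037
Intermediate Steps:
D = 2 (D = 2 + 0 = 2)
m(s) = -7/3 (m(s) = -3 + (1/3)*2 = -3 + 2/3 = -7/3)
z(J, K) = -8*J/3 (z(J, K) = (-8*J)/3 = -8*J/3)
Z(u, R) = -8*R/3
r(p) = -14 + p (r(p) = p - 7/3*6 = p - 14 = -14 + p)
1/(r(87) + Z(-60, 14)) = 1/((-14 + 87) - 8/3*14) = 1/(73 - 112/3) = 1/(107/3) = 3/107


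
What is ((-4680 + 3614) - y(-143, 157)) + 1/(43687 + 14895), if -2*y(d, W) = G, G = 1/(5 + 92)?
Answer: -3028733288/2841227 ≈ -1066.0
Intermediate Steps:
G = 1/97 ≈ 0.010309
y(d, W) = -1/194 (y(d, W) = -1/2*1/97 = -1/194)
((-4680 + 3614) - y(-143, 157)) + 1/(43687 + 14895) = ((-4680 + 3614) - 1*(-1/194)) + 1/(43687 + 14895) = (-1066 + 1/194) + 1/58582 = -206803/194 + 1/58582 = -3028733288/2841227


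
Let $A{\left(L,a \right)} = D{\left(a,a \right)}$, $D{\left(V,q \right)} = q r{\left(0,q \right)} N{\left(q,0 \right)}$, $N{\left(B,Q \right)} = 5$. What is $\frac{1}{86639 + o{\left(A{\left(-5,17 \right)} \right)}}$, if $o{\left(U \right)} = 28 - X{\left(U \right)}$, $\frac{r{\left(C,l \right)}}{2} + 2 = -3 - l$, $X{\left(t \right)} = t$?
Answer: $\frac{1}{90407} \approx 1.1061 \cdot 10^{-5}$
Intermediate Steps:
$r{\left(C,l \right)} = -10 - 2 l$ ($r{\left(C,l \right)} = -4 + 2 \left(-3 - l\right) = -4 - \left(6 + 2 l\right) = -10 - 2 l$)
$D{\left(V,q \right)} = 5 q \left(-10 - 2 q\right)$ ($D{\left(V,q \right)} = q \left(-10 - 2 q\right) 5 = 5 q \left(-10 - 2 q\right)$)
$A{\left(L,a \right)} = - 10 a \left(5 + a\right)$
$o{\left(U \right)} = 28 - U$
$\frac{1}{86639 + o{\left(A{\left(-5,17 \right)} \right)}} = \frac{1}{86639 - \left(-28 - 170 \left(5 + 17\right)\right)} = \frac{1}{86639 - \left(-28 - 170 \cdot 22\right)} = \frac{1}{86639 + \left(28 - -3740\right)} = \frac{1}{86639 + \left(28 + 3740\right)} = \frac{1}{86639 + 3768} = \frac{1}{90407}$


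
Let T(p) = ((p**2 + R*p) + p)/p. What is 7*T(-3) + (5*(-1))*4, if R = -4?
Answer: -62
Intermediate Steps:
T(p) = (p**2 - 3*p)/p (T(p) = ((p**2 - 4*p) + p)/p = (p**2 - 3*p)/p)
7*T(-3) + (5*(-1))*4 = 7*(-3 - 3) + (5*(-1))*4 = 7*(-6) - 5*4 = -42 - 20 = -62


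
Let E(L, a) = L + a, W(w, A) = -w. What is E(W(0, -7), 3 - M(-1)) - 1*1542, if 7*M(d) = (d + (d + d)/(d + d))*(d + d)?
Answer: -1539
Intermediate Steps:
M(d) = 2*d*(1 + d)/7 (M(d) = ((d + (d + d)/(d + d))*(d + d))/7 = ((d + (2*d)/((2*d)))*(2*d))/7 = ((d + (2*d)*(1/(2*d)))*(2*d))/7 = ((d + 1)*(2*d))/7 = ((1 + d)*(2*d))/7 = (2*d*(1 + d))/7 = 2*d*(1 + d)/7)
E(W(0, -7), 3 - M(-1)) - 1*1542 = (-1*0 + (3 - 2*(-1)*(1 - 1)/7)) - 1*1542 = (0 + (3 - 2*(-1)*0/7)) - 1542 = (0 + (3 - 1*0)) - 1542 = (0 + (3 + 0)) - 1542 = (0 + 3) - 1542 = 3 - 1542 = -1539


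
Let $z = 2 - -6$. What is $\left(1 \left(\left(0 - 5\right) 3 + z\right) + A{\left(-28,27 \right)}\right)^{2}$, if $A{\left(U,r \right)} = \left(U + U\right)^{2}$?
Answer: $9790641$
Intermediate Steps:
$z = 8$ ($z = 2 + 6 = 8$)
$A{\left(U,r \right)} = 4 U^{2}$ ($A{\left(U,r \right)} = \left(2 U\right)^{2} = 4 U^{2}$)
$\left(1 \left(\left(0 - 5\right) 3 + z\right) + A{\left(-28,27 \right)}\right)^{2} = \left(1 \left(\left(0 - 5\right) 3 + 8\right) + 4 \left(-28\right)^{2}\right)^{2} = \left(1 \left(\left(-5\right) 3 + 8\right) + 4 \cdot 784\right)^{2} = \left(1 \left(-15 + 8\right) + 3136\right)^{2} = \left(1 \left(-7\right) + 3136\right)^{2} = \left(-7 + 3136\right)^{2} = 3129^{2} = 9790641$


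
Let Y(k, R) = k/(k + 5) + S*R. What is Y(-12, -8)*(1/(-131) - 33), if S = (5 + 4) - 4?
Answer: 1158832/917 ≈ 1263.7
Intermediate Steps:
S = 5 (S = 9 - 4 = 5)
Y(k, R) = 5*R + k/(5 + k) (Y(k, R) = k/(k + 5) + 5*R = k/(5 + k) + 5*R = 5*R + k/(5 + k))
Y(-12, -8)*(1/(-131) - 33) = ((-12 + 25*(-8) + 5*(-8)*(-12))/(5 - 12))*(1/(-131) - 33) = ((-12 - 200 + 480)/(-7))*(-1/131 - 33) = -⅐*268*(-4324/131) = -268/7*(-4324/131) = 1158832/917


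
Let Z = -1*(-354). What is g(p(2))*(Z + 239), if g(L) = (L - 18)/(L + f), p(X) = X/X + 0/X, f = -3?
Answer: 10081/2 ≈ 5040.5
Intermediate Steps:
p(X) = 1 (p(X) = 1 + 0 = 1)
g(L) = (-18 + L)/(-3 + L) (g(L) = (L - 18)/(L - 3) = (-18 + L)/(-3 + L))
Z = 354
g(p(2))*(Z + 239) = ((-18 + 1)/(-3 + 1))*(354 + 239) = (-17/(-2))*593 = -1/2*(-17)*593 = (17/2)*593 = 10081/2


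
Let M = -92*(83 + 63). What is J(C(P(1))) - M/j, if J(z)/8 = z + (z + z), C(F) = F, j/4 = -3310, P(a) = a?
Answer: 38041/1655 ≈ 22.986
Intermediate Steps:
M = -13432 (M = -92*146 = -13432)
j = -13240 (j = 4*(-3310) = -13240)
J(z) = 24*z (J(z) = 8*(z + (z + z)) = 8*(z + 2*z) = 8*(3*z) = 24*z)
J(C(P(1))) - M/j = 24*1 - (-13432)/(-13240) = 24 - (-13432)*(-1)/13240 = 24 - 1*1679/1655 = 24 - 1679/1655 = 38041/1655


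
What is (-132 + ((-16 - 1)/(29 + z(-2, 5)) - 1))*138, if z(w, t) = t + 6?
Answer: -368253/20 ≈ -18413.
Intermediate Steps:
z(w, t) = 6 + t
(-132 + ((-16 - 1)/(29 + z(-2, 5)) - 1))*138 = (-132 + ((-16 - 1)/(29 + (6 + 5)) - 1))*138 = (-132 + (-17/(29 + 11) - 1))*138 = (-132 + (-17/40 - 1))*138 = (-132 - 57/40)*138 = -5337/40*138 = -368253/20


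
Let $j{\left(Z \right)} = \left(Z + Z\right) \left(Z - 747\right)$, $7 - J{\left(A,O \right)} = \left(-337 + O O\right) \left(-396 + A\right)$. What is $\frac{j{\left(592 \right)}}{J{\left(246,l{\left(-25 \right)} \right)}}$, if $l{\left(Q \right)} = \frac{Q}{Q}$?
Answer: $\frac{183520}{50393} \approx 3.6418$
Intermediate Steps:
$l{\left(Q \right)} = 1$
$J{\left(A,O \right)} = 7 - \left(-396 + A\right) \left(-337 + O^{2}\right)$ ($J{\left(A,O \right)} = 7 - \left(-337 + O O\right) \left(-396 + A\right) = 7 - \left(-337 + O^{2}\right) \left(-396 + A\right) = 7 - \left(-396 + A\right) \left(-337 + O^{2}\right)$)
$j{\left(Z \right)} = 2 Z \left(-747 + Z\right)$
$\frac{j{\left(592 \right)}}{J{\left(246,l{\left(-25 \right)} \right)}} = \frac{2 \cdot 592 \left(-747 + 592\right)}{-133445 + 337 \cdot 246 + 396 \cdot 1^{2} - 246 \cdot 1^{2}} = \frac{2 \cdot 592 \left(-155\right)}{-133445 + 82902 + 396 \cdot 1 - 246 \cdot 1} = - \frac{183520}{-133445 + 82902 + 396 - 246} = - \frac{183520}{-50393} = \left(-183520\right) \left(- \frac{1}{50393}\right) = \frac{183520}{50393}$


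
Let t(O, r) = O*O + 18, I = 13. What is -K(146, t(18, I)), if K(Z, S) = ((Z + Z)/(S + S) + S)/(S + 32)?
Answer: -58555/63954 ≈ -0.91558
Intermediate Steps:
t(O, r) = 18 + O**2 (t(O, r) = O**2 + 18 = 18 + O**2)
K(Z, S) = (S + Z/S)/(32 + S) (K(Z, S) = ((2*Z)/((2*S)) + S)/(32 + S) = ((2*Z)*(1/(2*S)) + S)/(32 + S) = (Z/S + S)/(32 + S) = (S + Z/S)/(32 + S))
-K(146, t(18, I)) = -(146 + (18 + 18**2)**2)/((18 + 18**2)*(32 + (18 + 18**2))) = -(146 + (18 + 324)**2)/((18 + 324)*(32 + (18 + 324))) = -(146 + 342**2)/(342*(32 + 342)) = -(146 + 116964)/(342*374) = -117110/(342*374) = -1*58555/63954 = -58555/63954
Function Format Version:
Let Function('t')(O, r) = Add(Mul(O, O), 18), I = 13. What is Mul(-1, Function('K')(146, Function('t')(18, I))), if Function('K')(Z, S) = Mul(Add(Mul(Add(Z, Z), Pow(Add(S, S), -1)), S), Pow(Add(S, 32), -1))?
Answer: Rational(-58555, 63954) ≈ -0.91558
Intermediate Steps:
Function('t')(O, r) = Add(18, Pow(O, 2)) (Function('t')(O, r) = Add(Pow(O, 2), 18) = Add(18, Pow(O, 2)))
Function('K')(Z, S) = Mul(Pow(Add(32, S), -1), Add(S, Mul(Z, Pow(S, -1)))) (Function('K')(Z, S) = Mul(Add(Mul(Mul(2, Z), Pow(Mul(2, S), -1)), S), Pow(Add(32, S), -1)) = Mul(Add(Mul(Mul(2, Z), Mul(Rational(1, 2), Pow(S, -1))), S), Pow(Add(32, S), -1)) = Mul(Add(Mul(Z, Pow(S, -1)), S), Pow(Add(32, S), -1)) = Mul(Add(S, Mul(Z, Pow(S, -1))), Pow(Add(32, S), -1)) = Mul(Pow(Add(32, S), -1), Add(S, Mul(Z, Pow(S, -1)))))
Mul(-1, Function('K')(146, Function('t')(18, I))) = Mul(-1, Mul(Pow(Add(18, Pow(18, 2)), -1), Pow(Add(32, Add(18, Pow(18, 2))), -1), Add(146, Pow(Add(18, Pow(18, 2)), 2)))) = Mul(-1, Mul(Pow(Add(18, 324), -1), Pow(Add(32, Add(18, 324)), -1), Add(146, Pow(Add(18, 324), 2)))) = Mul(-1, Mul(Pow(342, -1), Pow(Add(32, 342), -1), Add(146, Pow(342, 2)))) = Mul(-1, Mul(Rational(1, 342), Pow(374, -1), Add(146, 116964))) = Mul(-1, Mul(Rational(1, 342), Rational(1, 374), 117110)) = Mul(-1, Rational(58555, 63954)) = Rational(-58555, 63954)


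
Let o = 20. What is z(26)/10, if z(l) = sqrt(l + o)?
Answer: sqrt(46)/10 ≈ 0.67823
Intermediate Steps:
z(l) = sqrt(20 + l) (z(l) = sqrt(l + 20) = sqrt(20 + l))
z(26)/10 = sqrt(20 + 26)/10 = sqrt(46)/10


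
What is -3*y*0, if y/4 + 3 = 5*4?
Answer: 0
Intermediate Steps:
y = 68 (y = -12 + 4*(5*4) = -12 + 4*20 = -12 + 80 = 68)
-3*y*0 = -3*68*0 = -204*0 = 0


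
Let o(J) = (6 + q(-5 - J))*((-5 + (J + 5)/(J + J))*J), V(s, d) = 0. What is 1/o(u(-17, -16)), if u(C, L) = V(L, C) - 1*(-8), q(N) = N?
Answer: 2/469 ≈ 0.0042644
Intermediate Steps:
u(C, L) = 8 (u(C, L) = 0 - 1*(-8) = 0 + 8 = 8)
o(J) = J*(1 - J)*(-5 + (5 + J)/(2*J)) (o(J) = (6 + (-5 - J))*((-5 + (J + 5)/(J + J))*J) = (1 - J)*((-5 + (5 + J)/((2*J)))*J) = (1 - J)*((-5 + (5 + J)*(1/(2*J)))*J) = (1 - J)*((-5 + (5 + J)/(2*J))*J) = (1 - J)*(J*(-5 + (5 + J)/(2*J))) = J*(1 - J)*(-5 + (5 + J)/(2*J)))
1/o(u(-17, -16)) = 1/(5/2 - 7*8 + (9/2)*8**2) = 1/(5/2 - 56 + (9/2)*64) = 1/(5/2 - 56 + 288) = 1/(469/2) = 2/469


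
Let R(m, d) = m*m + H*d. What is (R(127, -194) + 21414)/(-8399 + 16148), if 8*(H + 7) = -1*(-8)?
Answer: 38707/7749 ≈ 4.9951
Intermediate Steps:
H = -6 (H = -7 + (-1*(-8))/8 = -7 + (⅛)*8 = -7 + 1 = -6)
R(m, d) = m² - 6*d (R(m, d) = m*m - 6*d = m² - 6*d)
(R(127, -194) + 21414)/(-8399 + 16148) = ((127² - 6*(-194)) + 21414)/(-8399 + 16148) = ((16129 + 1164) + 21414)/7749 = (17293 + 21414)*(1/7749) = 38707*(1/7749) = 38707/7749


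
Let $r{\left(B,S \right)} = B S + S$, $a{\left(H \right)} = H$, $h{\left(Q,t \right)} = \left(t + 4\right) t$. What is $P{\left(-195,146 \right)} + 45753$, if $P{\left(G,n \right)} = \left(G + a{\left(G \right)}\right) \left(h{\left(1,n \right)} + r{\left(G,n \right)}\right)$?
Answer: $2551113$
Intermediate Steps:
$h{\left(Q,t \right)} = t \left(4 + t\right)$ ($h{\left(Q,t \right)} = \left(4 + t\right) t = t \left(4 + t\right)$)
$r{\left(B,S \right)} = S + B S$
$P{\left(G,n \right)} = 2 G \left(n \left(1 + G\right) + n \left(4 + n\right)\right)$ ($P{\left(G,n \right)} = \left(G + G\right) \left(n \left(4 + n\right) + n \left(1 + G\right)\right) = 2 G \left(n \left(1 + G\right) + n \left(4 + n\right)\right)$)
$P{\left(-195,146 \right)} + 45753 = 2 \left(-195\right) 146 \left(5 - 195 + 146\right) + 45753 = 2 \left(-195\right) 146 \left(-44\right) + 45753 = 2505360 + 45753 = 2551113$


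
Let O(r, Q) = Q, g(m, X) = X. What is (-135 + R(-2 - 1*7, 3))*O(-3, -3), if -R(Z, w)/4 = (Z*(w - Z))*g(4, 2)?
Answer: -2187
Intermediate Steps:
R(Z, w) = -8*Z*(w - Z) (R(Z, w) = -4*Z*(w - Z)*2 = -8*Z*(w - Z))
(-135 + R(-2 - 1*7, 3))*O(-3, -3) = (-135 + 8*(-2 - 1*7)*((-2 - 1*7) - 1*3))*(-3) = (-135 + 8*(-2 - 7)*((-2 - 7) - 3))*(-3) = (-135 + 8*(-9)*(-9 - 3))*(-3) = (-135 + 8*(-9)*(-12))*(-3) = (-135 + 864)*(-3) = 729*(-3) = -2187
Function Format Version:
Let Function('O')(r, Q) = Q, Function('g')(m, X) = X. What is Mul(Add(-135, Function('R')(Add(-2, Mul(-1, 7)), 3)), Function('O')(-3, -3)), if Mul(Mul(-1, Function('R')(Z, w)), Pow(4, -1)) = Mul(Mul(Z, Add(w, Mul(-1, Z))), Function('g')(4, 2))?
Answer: -2187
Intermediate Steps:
Function('R')(Z, w) = Mul(-8, Z, Add(w, Mul(-1, Z))) (Function('R')(Z, w) = Mul(-4, Mul(Mul(Z, Add(w, Mul(-1, Z))), 2)) = Mul(-4, Mul(2, Z, Add(w, Mul(-1, Z)))) = Mul(-8, Z, Add(w, Mul(-1, Z))))
Mul(Add(-135, Function('R')(Add(-2, Mul(-1, 7)), 3)), Function('O')(-3, -3)) = Mul(Add(-135, Mul(8, Add(-2, Mul(-1, 7)), Add(Add(-2, Mul(-1, 7)), Mul(-1, 3)))), -3) = Mul(Add(-135, Mul(8, Add(-2, -7), Add(Add(-2, -7), -3))), -3) = Mul(Add(-135, Mul(8, -9, Add(-9, -3))), -3) = Mul(Add(-135, Mul(8, -9, -12)), -3) = Mul(Add(-135, 864), -3) = Mul(729, -3) = -2187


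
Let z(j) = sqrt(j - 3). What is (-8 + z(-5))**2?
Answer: 56 - 32*I*sqrt(2) ≈ 56.0 - 45.255*I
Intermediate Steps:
z(j) = sqrt(-3 + j)
(-8 + z(-5))**2 = (-8 + sqrt(-3 - 5))**2 = (-8 + sqrt(-8))**2 = (-8 + 2*I*sqrt(2))**2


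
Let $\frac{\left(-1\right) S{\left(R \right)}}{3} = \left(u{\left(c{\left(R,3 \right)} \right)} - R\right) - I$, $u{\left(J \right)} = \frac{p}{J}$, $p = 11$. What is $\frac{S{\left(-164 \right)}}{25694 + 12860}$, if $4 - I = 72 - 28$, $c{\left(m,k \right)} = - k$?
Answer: $- \frac{601}{38554} \approx -0.015589$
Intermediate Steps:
$u{\left(J \right)} = \frac{11}{J}$
$I = -40$ ($I = 4 - \left(72 - 28\right) = 4 - 44 = -40$)
$S{\left(R \right)} = -109 + 3 R$ ($S{\left(R \right)} = - 3 \left(\left(\frac{11}{\left(-1\right) 3} - R\right) - -40\right) = - 3 \left(\left(\frac{11}{-3} - R\right) + 40\right) = - 3 \left(\left(11 \left(- \frac{1}{3}\right) - R\right) + 40\right) = - 3 \left(\left(- \frac{11}{3} - R\right) + 40\right) = - 3 \left(\frac{109}{3} - R\right) = -109 + 3 R$)
$\frac{S{\left(-164 \right)}}{25694 + 12860} = \frac{-109 + 3 \left(-164\right)}{25694 + 12860} = \frac{-109 - 492}{38554} = \left(-601\right) \frac{1}{38554} = - \frac{601}{38554}$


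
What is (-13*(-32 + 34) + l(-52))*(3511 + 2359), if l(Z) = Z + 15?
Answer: -369810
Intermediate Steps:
l(Z) = 15 + Z
(-13*(-32 + 34) + l(-52))*(3511 + 2359) = (-13*(-32 + 34) + (15 - 52))*(3511 + 2359) = (-13*2 - 37)*5870 = (-26 - 37)*5870 = -63*5870 = -369810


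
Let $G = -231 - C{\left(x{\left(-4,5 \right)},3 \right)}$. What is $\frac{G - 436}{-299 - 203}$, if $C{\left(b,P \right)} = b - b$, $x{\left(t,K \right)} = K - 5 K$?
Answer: $\frac{667}{502} \approx 1.3287$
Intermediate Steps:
$x{\left(t,K \right)} = - 4 K$
$C{\left(b,P \right)} = 0$
$G = -231$ ($G = -231 - 0 = -231 + 0 = -231$)
$\frac{G - 436}{-299 - 203} = \frac{-231 - 436}{-299 - 203} = - \frac{667}{-502} = \left(-667\right) \left(- \frac{1}{502}\right) = \frac{667}{502}$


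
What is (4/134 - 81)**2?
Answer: 29430625/4489 ≈ 6556.2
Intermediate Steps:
(4/134 - 81)**2 = (4*(1/134) - 81)**2 = (2/67 - 81)**2 = (-5425/67)**2 = 29430625/4489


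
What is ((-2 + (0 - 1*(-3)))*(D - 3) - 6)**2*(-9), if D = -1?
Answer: -900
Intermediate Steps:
((-2 + (0 - 1*(-3)))*(D - 3) - 6)**2*(-9) = ((-2 + (0 - 1*(-3)))*(-1 - 3) - 6)**2*(-9) = ((-2 + (0 + 3))*(-4) - 6)**2*(-9) = ((-2 + 3)*(-4) - 6)**2*(-9) = (1*(-4) - 6)**2*(-9) = (-4 - 6)**2*(-9) = (-10)**2*(-9) = 100*(-9) = -900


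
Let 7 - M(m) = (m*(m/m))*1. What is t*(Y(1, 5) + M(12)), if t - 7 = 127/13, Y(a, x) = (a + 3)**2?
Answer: 2398/13 ≈ 184.46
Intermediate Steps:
Y(a, x) = (3 + a)**2
M(m) = 7 - m (M(m) = 7 - m*(m/m) = 7 - m*1 = 7 - m)
t = 218/13 (t = 7 + 127/13 = 218/13 ≈ 16.769)
t*(Y(1, 5) + M(12)) = 218*((3 + 1)**2 + (7 - 1*12))/13 = 218*(4**2 + (7 - 12))/13 = 218*(16 - 5)/13 = (218/13)*11 = 2398/13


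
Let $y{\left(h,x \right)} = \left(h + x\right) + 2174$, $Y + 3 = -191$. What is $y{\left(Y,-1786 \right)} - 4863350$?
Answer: $-4863156$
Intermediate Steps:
$Y = -194$ ($Y = -3 - 191 = -194$)
$y{\left(h,x \right)} = 2174 + h + x$
$y{\left(Y,-1786 \right)} - 4863350 = \left(2174 - 194 - 1786\right) - 4863350 = 194 - 4863350 = -4863156$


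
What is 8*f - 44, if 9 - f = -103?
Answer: 852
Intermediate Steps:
f = 112 (f = 9 - 1*(-103) = 9 + 103 = 112)
8*f - 44 = 8*112 - 44 = 896 - 44 = 852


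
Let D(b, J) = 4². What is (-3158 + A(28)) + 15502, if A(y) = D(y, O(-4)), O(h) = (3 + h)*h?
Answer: 12360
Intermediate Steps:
O(h) = h*(3 + h)
D(b, J) = 16
A(y) = 16
(-3158 + A(28)) + 15502 = (-3158 + 16) + 15502 = -3142 + 15502 = 12360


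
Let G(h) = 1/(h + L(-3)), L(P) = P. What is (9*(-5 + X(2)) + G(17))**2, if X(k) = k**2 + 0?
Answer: 15625/196 ≈ 79.719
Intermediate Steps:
X(k) = k**2
G(h) = 1/(-3 + h) (G(h) = 1/(h - 3) = 1/(-3 + h))
(9*(-5 + X(2)) + G(17))**2 = (9*(-5 + 2**2) + 1/(-3 + 17))**2 = (9*(-5 + 4) + 1/14)**2 = (9*(-1) + 1/14)**2 = (-9 + 1/14)**2 = (-125/14)**2 = 15625/196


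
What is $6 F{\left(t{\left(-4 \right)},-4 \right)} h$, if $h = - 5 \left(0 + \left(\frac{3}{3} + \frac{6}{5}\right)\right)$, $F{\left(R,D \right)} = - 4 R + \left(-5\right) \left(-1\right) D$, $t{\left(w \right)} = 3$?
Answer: $2112$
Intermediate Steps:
$F{\left(R,D \right)} = - 4 R + 5 D$
$h = -11$ ($h = - 5 \left(0 + \left(3 \cdot \frac{1}{3} + 6 \cdot \frac{1}{5}\right)\right) = - 5 \left(0 + \left(1 + \frac{6}{5}\right)\right) = - 5 \left(0 + \frac{11}{5}\right) = \left(-5\right) \frac{11}{5} = -11$)
$6 F{\left(t{\left(-4 \right)},-4 \right)} h = 6 \left(\left(-4\right) 3 + 5 \left(-4\right)\right) \left(-11\right) = 6 \left(-12 - 20\right) \left(-11\right) = 6 \left(-32\right) \left(-11\right) = \left(-192\right) \left(-11\right) = 2112$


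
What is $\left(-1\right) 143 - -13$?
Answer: $-130$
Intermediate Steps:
$\left(-1\right) 143 - -13 = -143 + \left(-38 + 51\right) = -143 + 13 = -130$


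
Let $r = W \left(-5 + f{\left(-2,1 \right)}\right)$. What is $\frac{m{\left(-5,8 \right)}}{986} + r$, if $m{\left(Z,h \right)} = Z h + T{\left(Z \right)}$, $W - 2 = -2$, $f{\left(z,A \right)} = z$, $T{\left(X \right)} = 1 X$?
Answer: $- \frac{45}{986} \approx -0.045639$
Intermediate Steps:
$T{\left(X \right)} = X$
$W = 0$ ($W = 2 - 2 = 0$)
$m{\left(Z,h \right)} = Z + Z h$ ($m{\left(Z,h \right)} = Z h + Z = Z + Z h$)
$r = 0$ ($r = 0 \left(-5 - 2\right) = 0 \left(-7\right) = 0$)
$\frac{m{\left(-5,8 \right)}}{986} + r = \frac{\left(-5\right) \left(1 + 8\right)}{986} + 0 = \frac{\left(-5\right) 9}{986} + 0 = \frac{1}{986} \left(-45\right) + 0 = - \frac{45}{986} + 0 = - \frac{45}{986}$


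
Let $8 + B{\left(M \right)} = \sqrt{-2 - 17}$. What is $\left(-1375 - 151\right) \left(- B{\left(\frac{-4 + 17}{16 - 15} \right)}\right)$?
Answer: $-12208 + 1526 i \sqrt{19} \approx -12208.0 + 6651.7 i$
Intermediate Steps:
$B{\left(M \right)} = -8 + i \sqrt{19}$ ($B{\left(M \right)} = -8 + \sqrt{-2 - 17} = -8 + \sqrt{-19} = -8 + i \sqrt{19}$)
$\left(-1375 - 151\right) \left(- B{\left(\frac{-4 + 17}{16 - 15} \right)}\right) = \left(-1375 - 151\right) \left(- (-8 + i \sqrt{19})\right) = - 1526 \left(8 - i \sqrt{19}\right) = -12208 + 1526 i \sqrt{19}$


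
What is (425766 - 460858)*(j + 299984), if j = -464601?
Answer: 5776739764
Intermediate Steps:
(425766 - 460858)*(j + 299984) = (425766 - 460858)*(-464601 + 299984) = -35092*(-164617) = 5776739764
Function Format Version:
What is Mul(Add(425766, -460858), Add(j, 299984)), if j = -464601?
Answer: 5776739764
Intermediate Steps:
Mul(Add(425766, -460858), Add(j, 299984)) = Mul(Add(425766, -460858), Add(-464601, 299984)) = Mul(-35092, -164617) = 5776739764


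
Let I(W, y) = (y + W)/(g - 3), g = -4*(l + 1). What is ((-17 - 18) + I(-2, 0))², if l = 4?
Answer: 644809/529 ≈ 1218.9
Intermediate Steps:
g = -20 (g = -4*(4 + 1) = -4*5 = -20)
I(W, y) = -W/23 - y/23 (I(W, y) = (y + W)/(-20 - 3) = (W + y)/(-23) = (W + y)*(-1/23) = -W/23 - y/23)
((-17 - 18) + I(-2, 0))² = ((-17 - 18) + (-1/23*(-2) - 1/23*0))² = (-35 + (2/23 + 0))² = (-35 + 2/23)² = (-803/23)² = 644809/529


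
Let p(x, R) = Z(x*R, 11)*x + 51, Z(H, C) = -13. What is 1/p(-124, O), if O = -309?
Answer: 1/1663 ≈ 0.00060132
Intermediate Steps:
p(x, R) = 51 - 13*x (p(x, R) = -13*x + 51 = 51 - 13*x)
1/p(-124, O) = 1/(51 - 13*(-124)) = 1/(51 + 1612) = 1/1663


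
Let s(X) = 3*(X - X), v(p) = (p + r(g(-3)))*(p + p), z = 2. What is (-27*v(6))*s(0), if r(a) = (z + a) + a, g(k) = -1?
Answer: 0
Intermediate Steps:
r(a) = 2 + 2*a (r(a) = (2 + a) + a = 2 + 2*a)
v(p) = 2*p² (v(p) = (p + (2 + 2*(-1)))*(p + p) = (p + (2 - 2))*(2*p) = (p + 0)*(2*p) = p*(2*p) = 2*p²)
s(X) = 0 (s(X) = 3*0 = 0)
(-27*v(6))*s(0) = -54*6²*0 = -54*36*0 = -27*72*0 = -1944*0 = 0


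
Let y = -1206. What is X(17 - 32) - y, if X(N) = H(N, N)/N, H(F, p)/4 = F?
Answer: 1210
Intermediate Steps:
H(F, p) = 4*F
X(N) = 4 (X(N) = (4*N)/N = 4)
X(17 - 32) - y = 4 - 1*(-1206) = 4 + 1206 = 1210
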